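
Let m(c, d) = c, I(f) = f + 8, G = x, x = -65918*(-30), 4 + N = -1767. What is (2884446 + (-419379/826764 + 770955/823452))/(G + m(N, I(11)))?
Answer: 13637031129240525/9341003211692453 ≈ 1.4599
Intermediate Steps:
N = -1771 (N = -4 - 1767 = -1771)
x = 1977540
G = 1977540
I(f) = 8 + f
(2884446 + (-419379/826764 + 770955/823452))/(G + m(N, I(11))) = (2884446 + (-419379/826764 + 770955/823452))/(1977540 - 1771) = (2884446 + (-419379*1/826764 + 770955*(1/823452)))/1975769 = (2884446 + (-139793/275588 + 256985/274484))*(1/1975769) = (2884446 + 2028190023/4727781037)*(1/1975769) = (13637031129240525/4727781037)*(1/1975769) = 13637031129240525/9341003211692453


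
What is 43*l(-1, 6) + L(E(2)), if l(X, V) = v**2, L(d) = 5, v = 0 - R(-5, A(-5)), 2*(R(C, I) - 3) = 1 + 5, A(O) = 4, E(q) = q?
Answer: 1553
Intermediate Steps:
R(C, I) = 6 (R(C, I) = 3 + (1 + 5)/2 = 3 + (1/2)*6 = 3 + 3 = 6)
v = -6 (v = 0 - 1*6 = 0 - 6 = -6)
l(X, V) = 36 (l(X, V) = (-6)**2 = 36)
43*l(-1, 6) + L(E(2)) = 43*36 + 5 = 1548 + 5 = 1553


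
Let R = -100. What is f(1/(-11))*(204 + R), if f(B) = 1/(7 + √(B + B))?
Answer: 8008/541 - 104*I*√22/541 ≈ 14.802 - 0.90167*I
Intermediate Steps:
f(B) = 1/(7 + √2*√B) (f(B) = 1/(7 + √(2*B)) = 1/(7 + √2*√B))
f(1/(-11))*(204 + R) = (204 - 100)/(7 + √2*√(1/(-11))) = 104/(7 + √2*√(-1/11)) = 104/(7 + √2*(I*√11/11)) = 104/(7 + I*√22/11)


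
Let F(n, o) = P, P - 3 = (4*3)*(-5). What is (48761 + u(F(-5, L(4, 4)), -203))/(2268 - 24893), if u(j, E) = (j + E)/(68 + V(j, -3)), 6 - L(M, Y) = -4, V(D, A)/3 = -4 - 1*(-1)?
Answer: -2876639/1334875 ≈ -2.1550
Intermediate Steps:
V(D, A) = -9 (V(D, A) = 3*(-4 - 1*(-1)) = 3*(-4 + 1) = 3*(-3) = -9)
P = -57 (P = 3 + (4*3)*(-5) = 3 + 12*(-5) = 3 - 60 = -57)
L(M, Y) = 10 (L(M, Y) = 6 - 1*(-4) = 6 + 4 = 10)
F(n, o) = -57
u(j, E) = E/59 + j/59 (u(j, E) = (j + E)/(68 - 9) = (E + j)/59 = (E + j)*(1/59) = E/59 + j/59)
(48761 + u(F(-5, L(4, 4)), -203))/(2268 - 24893) = (48761 + ((1/59)*(-203) + (1/59)*(-57)))/(2268 - 24893) = (48761 + (-203/59 - 57/59))/(-22625) = (48761 - 260/59)*(-1/22625) = (2876639/59)*(-1/22625) = -2876639/1334875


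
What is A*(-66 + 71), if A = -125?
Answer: -625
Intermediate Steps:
A*(-66 + 71) = -125*(-66 + 71) = -125*5 = -625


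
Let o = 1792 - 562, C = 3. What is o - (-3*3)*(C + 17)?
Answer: 1410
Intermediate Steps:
o = 1230
o - (-3*3)*(C + 17) = 1230 - (-3*3)*(3 + 17) = 1230 - (-9)*20 = 1230 - 1*(-180) = 1230 + 180 = 1410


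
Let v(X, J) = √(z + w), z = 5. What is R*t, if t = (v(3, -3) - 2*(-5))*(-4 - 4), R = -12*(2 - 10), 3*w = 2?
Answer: -7680 - 256*√51 ≈ -9508.2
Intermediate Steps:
w = ⅔ (w = (⅓)*2 = ⅔ ≈ 0.66667)
R = 96 (R = -12*(-8) = 96)
v(X, J) = √51/3 (v(X, J) = √(5 + ⅔) = √(17/3) = √51/3)
t = -80 - 8*√51/3 (t = (√51/3 - 2*(-5))*(-4 - 4) = (√51/3 + 10)*(-8) = (10 + √51/3)*(-8) = -80 - 8*√51/3 ≈ -99.044)
R*t = 96*(-80 - 8*√51/3) = -7680 - 256*√51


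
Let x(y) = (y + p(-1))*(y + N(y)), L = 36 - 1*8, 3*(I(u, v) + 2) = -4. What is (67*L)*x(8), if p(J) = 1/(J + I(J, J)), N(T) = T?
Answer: 3031616/13 ≈ 2.3320e+5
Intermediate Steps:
I(u, v) = -10/3 (I(u, v) = -2 + (1/3)*(-4) = -2 - 4/3 = -10/3)
L = 28 (L = 36 - 8 = 28)
p(J) = 1/(-10/3 + J) (p(J) = 1/(J - 10/3) = 1/(-10/3 + J))
x(y) = 2*y*(-3/13 + y) (x(y) = (y + 3/(-10 + 3*(-1)))*(y + y) = (y + 3/(-10 - 3))*(2*y) = (y + 3/(-13))*(2*y) = (y + 3*(-1/13))*(2*y) = (y - 3/13)*(2*y) = (-3/13 + y)*(2*y) = 2*y*(-3/13 + y))
(67*L)*x(8) = (67*28)*((2/13)*8*(-3 + 13*8)) = 1876*((2/13)*8*(-3 + 104)) = 1876*((2/13)*8*101) = 1876*(1616/13) = 3031616/13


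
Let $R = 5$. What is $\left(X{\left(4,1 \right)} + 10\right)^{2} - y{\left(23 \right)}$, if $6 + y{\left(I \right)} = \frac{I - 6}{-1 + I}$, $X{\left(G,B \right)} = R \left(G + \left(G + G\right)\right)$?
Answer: $\frac{107915}{22} \approx 4905.2$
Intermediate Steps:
$X{\left(G,B \right)} = 15 G$ ($X{\left(G,B \right)} = 5 \left(G + \left(G + G\right)\right) = 5 \left(G + 2 G\right) = 5 \cdot 3 G = 15 G$)
$y{\left(I \right)} = -6 + \frac{-6 + I}{-1 + I}$ ($y{\left(I \right)} = -6 + \frac{I - 6}{-1 + I} = -6 + \frac{-6 + I}{-1 + I}$)
$\left(X{\left(4,1 \right)} + 10\right)^{2} - y{\left(23 \right)} = \left(15 \cdot 4 + 10\right)^{2} - \left(-5\right) 23 \frac{1}{-1 + 23} = \left(60 + 10\right)^{2} - \left(-5\right) 23 \cdot \frac{1}{22} = 70^{2} - \left(-5\right) 23 \cdot \frac{1}{22} = 4900 - - \frac{115}{22} = 4900 + \frac{115}{22} = \frac{107915}{22}$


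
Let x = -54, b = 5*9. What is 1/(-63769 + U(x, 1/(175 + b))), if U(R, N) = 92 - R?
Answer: -1/63623 ≈ -1.5718e-5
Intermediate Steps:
b = 45
1/(-63769 + U(x, 1/(175 + b))) = 1/(-63769 + (92 - 1*(-54))) = 1/(-63769 + (92 + 54)) = 1/(-63769 + 146) = 1/(-63623) = -1/63623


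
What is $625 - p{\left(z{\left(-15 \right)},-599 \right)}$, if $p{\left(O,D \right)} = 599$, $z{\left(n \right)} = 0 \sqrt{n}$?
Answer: $26$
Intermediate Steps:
$z{\left(n \right)} = 0$
$625 - p{\left(z{\left(-15 \right)},-599 \right)} = 625 - 599 = 26$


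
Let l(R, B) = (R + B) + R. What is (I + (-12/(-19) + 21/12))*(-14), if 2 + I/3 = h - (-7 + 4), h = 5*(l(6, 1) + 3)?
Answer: -130543/38 ≈ -3435.3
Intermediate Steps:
l(R, B) = B + 2*R (l(R, B) = (B + R) + R = B + 2*R)
h = 80 (h = 5*((1 + 2*6) + 3) = 5*((1 + 12) + 3) = 5*(13 + 3) = 5*16 = 80)
I = 243 (I = -6 + 3*(80 - (-7 + 4)) = -6 + 3*(80 - 1*(-3)) = -6 + 3*(80 + 3) = -6 + 3*83 = -6 + 249 = 243)
(I + (-12/(-19) + 21/12))*(-14) = (243 + (-12/(-19) + 21/12))*(-14) = (243 + (-12*(-1/19) + 21*(1/12)))*(-14) = (243 + (12/19 + 7/4))*(-14) = (243 + 181/76)*(-14) = (18649/76)*(-14) = -130543/38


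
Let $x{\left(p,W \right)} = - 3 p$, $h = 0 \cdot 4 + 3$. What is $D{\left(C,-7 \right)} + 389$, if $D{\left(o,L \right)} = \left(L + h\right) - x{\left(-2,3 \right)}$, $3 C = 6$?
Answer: $379$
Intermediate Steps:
$C = 2$ ($C = \frac{1}{3} \cdot 6 = 2$)
$h = 3$ ($h = 0 + 3 = 3$)
$D{\left(o,L \right)} = -3 + L$ ($D{\left(o,L \right)} = \left(L + 3\right) - \left(-3\right) \left(-2\right) = \left(3 + L\right) - 6 = -3 + L$)
$D{\left(C,-7 \right)} + 389 = \left(-3 - 7\right) + 389 = -10 + 389 = 379$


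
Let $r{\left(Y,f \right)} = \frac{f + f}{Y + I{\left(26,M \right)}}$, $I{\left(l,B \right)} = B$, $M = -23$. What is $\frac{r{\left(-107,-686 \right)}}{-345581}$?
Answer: $- \frac{686}{22462765} \approx -3.0539 \cdot 10^{-5}$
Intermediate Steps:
$r{\left(Y,f \right)} = \frac{2 f}{-23 + Y}$ ($r{\left(Y,f \right)} = \frac{f + f}{Y - 23} = \frac{2 f}{-23 + Y}$)
$\frac{r{\left(-107,-686 \right)}}{-345581} = \frac{2 \left(-686\right) \frac{1}{-23 - 107}}{-345581} = 2 \left(-686\right) \frac{1}{-130} \left(- \frac{1}{345581}\right) = 2 \left(-686\right) \left(- \frac{1}{130}\right) \left(- \frac{1}{345581}\right) = \frac{686}{65} \left(- \frac{1}{345581}\right) = - \frac{686}{22462765}$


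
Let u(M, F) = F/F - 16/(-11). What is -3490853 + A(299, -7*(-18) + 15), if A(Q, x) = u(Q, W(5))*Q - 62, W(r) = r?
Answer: -38391992/11 ≈ -3.4902e+6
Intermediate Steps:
u(M, F) = 27/11 (u(M, F) = 1 - 16*(-1/11) = 1 + 16/11 = 27/11)
A(Q, x) = -62 + 27*Q/11 (A(Q, x) = 27*Q/11 - 62 = -62 + 27*Q/11)
-3490853 + A(299, -7*(-18) + 15) = -3490853 + (-62 + (27/11)*299) = -3490853 + (-62 + 8073/11) = -3490853 + 7391/11 = -38391992/11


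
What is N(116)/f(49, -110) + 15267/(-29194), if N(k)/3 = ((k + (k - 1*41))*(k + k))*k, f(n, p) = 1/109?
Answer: 49070524220829/29194 ≈ 1.6808e+9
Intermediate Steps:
f(n, p) = 1/109
N(k) = 6*k²*(-41 + 2*k) (N(k) = 3*(((k + (k - 1*41))*(k + k))*k) = 3*(((k + (k - 41))*(2*k))*k) = 3*(((k + (-41 + k))*(2*k))*k) = 3*(((-41 + 2*k)*(2*k))*k) = 3*((2*k*(-41 + 2*k))*k) = 3*(2*k²*(-41 + 2*k)) = 6*k²*(-41 + 2*k))
N(116)/f(49, -110) + 15267/(-29194) = (116²*(-246 + 12*116))/(1/109) + 15267/(-29194) = (13456*(-246 + 1392))*109 + 15267*(-1/29194) = (13456*1146)*109 - 15267/29194 = 15420576*109 - 15267/29194 = 1680842784 - 15267/29194 = 49070524220829/29194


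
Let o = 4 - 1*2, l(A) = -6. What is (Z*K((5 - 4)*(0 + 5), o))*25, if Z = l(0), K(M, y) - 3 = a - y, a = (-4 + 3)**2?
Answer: -300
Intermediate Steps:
a = 1 (a = (-1)**2 = 1)
o = 2 (o = 4 - 2 = 2)
K(M, y) = 4 - y (K(M, y) = 3 + (1 - y) = 4 - y)
Z = -6
(Z*K((5 - 4)*(0 + 5), o))*25 = -6*(4 - 1*2)*25 = -6*(4 - 2)*25 = -6*2*25 = -12*25 = -300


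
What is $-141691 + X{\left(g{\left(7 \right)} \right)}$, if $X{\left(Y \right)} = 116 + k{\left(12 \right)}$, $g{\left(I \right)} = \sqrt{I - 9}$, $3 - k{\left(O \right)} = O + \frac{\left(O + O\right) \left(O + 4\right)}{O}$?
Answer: $-141616$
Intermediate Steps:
$k{\left(O \right)} = -5 - 3 O$ ($k{\left(O \right)} = 3 - \left(O + \frac{\left(O + O\right) \left(O + 4\right)}{O}\right) = 3 - \left(O + \frac{2 O \left(4 + O\right)}{O}\right) = 3 - \left(O + \left(8 + 2 O\right)\right) = 3 - \left(8 + 3 O\right) = -5 - 3 O$)
$g{\left(I \right)} = \sqrt{-9 + I}$
$X{\left(Y \right)} = 75$ ($X{\left(Y \right)} = 116 - 41 = 75$)
$-141691 + X{\left(g{\left(7 \right)} \right)} = -141691 + 75 = -141616$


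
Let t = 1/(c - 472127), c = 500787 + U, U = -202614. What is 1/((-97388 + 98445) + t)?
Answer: 173954/183869377 ≈ 0.00094607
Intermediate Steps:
c = 298173 (c = 500787 - 202614 = 298173)
t = -1/173954 (t = 1/(298173 - 472127) = 1/(-173954) = -1/173954 ≈ -5.7486e-6)
1/((-97388 + 98445) + t) = 1/((-97388 + 98445) - 1/173954) = 1/(1057 - 1/173954) = 1/(183869377/173954) = 173954/183869377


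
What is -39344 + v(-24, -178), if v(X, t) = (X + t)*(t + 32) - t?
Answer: -9674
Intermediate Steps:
v(X, t) = -t + (32 + t)*(X + t) (v(X, t) = (X + t)*(32 + t) - t = (32 + t)*(X + t) - t = -t + (32 + t)*(X + t))
-39344 + v(-24, -178) = -39344 + ((-178)² + 31*(-178) + 32*(-24) - 24*(-178)) = -39344 + (31684 - 5518 - 768 + 4272) = -39344 + 29670 = -9674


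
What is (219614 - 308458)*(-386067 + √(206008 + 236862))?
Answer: 34299736548 - 88844*√442870 ≈ 3.4241e+10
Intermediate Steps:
(219614 - 308458)*(-386067 + √(206008 + 236862)) = -88844*(-386067 + √442870) = 34299736548 - 88844*√442870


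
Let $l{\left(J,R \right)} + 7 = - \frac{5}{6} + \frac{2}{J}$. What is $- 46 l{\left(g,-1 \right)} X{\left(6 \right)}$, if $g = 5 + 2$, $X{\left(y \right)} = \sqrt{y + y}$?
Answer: $\frac{14582 \sqrt{3}}{21} \approx 1202.7$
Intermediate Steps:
$X{\left(y \right)} = \sqrt{2} \sqrt{y}$ ($X{\left(y \right)} = \sqrt{2 y} = \sqrt{2} \sqrt{y}$)
$g = 7$
$l{\left(J,R \right)} = - \frac{47}{6} + \frac{2}{J}$ ($l{\left(J,R \right)} = -7 + \left(- \frac{5}{6} + \frac{2}{J}\right) = -7 + \left(\left(-5\right) \frac{1}{6} + \frac{2}{J}\right) = -7 - \left(\frac{5}{6} - \frac{2}{J}\right) = - \frac{47}{6} + \frac{2}{J}$)
$- 46 l{\left(g,-1 \right)} X{\left(6 \right)} = - 46 \left(- \frac{47}{6} + \frac{2}{7}\right) \sqrt{2} \sqrt{6} = - 46 \left(- \frac{47}{6} + 2 \cdot \frac{1}{7}\right) 2 \sqrt{3} = - 46 \left(- \frac{47}{6} + \frac{2}{7}\right) 2 \sqrt{3} = \left(-46\right) \left(- \frac{317}{42}\right) 2 \sqrt{3} = \frac{7291 \cdot 2 \sqrt{3}}{21} = \frac{14582 \sqrt{3}}{21}$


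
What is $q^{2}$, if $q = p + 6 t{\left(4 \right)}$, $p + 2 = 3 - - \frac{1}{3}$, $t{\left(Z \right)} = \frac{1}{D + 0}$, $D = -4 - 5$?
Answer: $\frac{4}{9} \approx 0.44444$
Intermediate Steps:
$D = -9$ ($D = -4 - 5 = -9$)
$t{\left(Z \right)} = - \frac{1}{9}$ ($t{\left(Z \right)} = \frac{1}{-9 + 0} = \frac{1}{-9} = - \frac{1}{9}$)
$p = \frac{4}{3}$ ($p = -2 + \left(3 - - \frac{1}{3}\right) = -2 + \left(3 + \frac{1}{3}\right) = -2 + \frac{10}{3} = \frac{4}{3} \approx 1.3333$)
$q = \frac{2}{3}$ ($q = \frac{4}{3} + 6 \left(- \frac{1}{9}\right) = \frac{4}{3} - \frac{2}{3} = \frac{2}{3} \approx 0.66667$)
$q^{2} = \left(\frac{2}{3}\right)^{2} = \frac{4}{9}$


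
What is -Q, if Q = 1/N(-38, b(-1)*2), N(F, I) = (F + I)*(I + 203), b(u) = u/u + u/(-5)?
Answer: 25/182806 ≈ 0.00013676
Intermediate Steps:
b(u) = 1 - u/5 (b(u) = 1 + u*(-⅕) = 1 - u/5)
N(F, I) = (203 + I)*(F + I) (N(F, I) = (F + I)*(203 + I) = (203 + I)*(F + I))
Q = -25/182806 (Q = 1/(((1 - ⅕*(-1))*2)² + 203*(-38) + 203*((1 - ⅕*(-1))*2) - 38*(1 - ⅕*(-1))*2) = 1/(((1 + ⅕)*2)² - 7714 + 203*((1 + ⅕)*2) - 38*(1 + ⅕)*2) = 1/(((6/5)*2)² - 7714 + 203*((6/5)*2) - 228*2/5) = 1/((12/5)² - 7714 + 203*(12/5) - 38*12/5) = 1/(144/25 - 7714 + 2436/5 - 456/5) = 1/(-182806/25) = -25/182806 ≈ -0.00013676)
-Q = -1*(-25/182806) = 25/182806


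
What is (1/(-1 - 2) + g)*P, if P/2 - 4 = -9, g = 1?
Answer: -20/3 ≈ -6.6667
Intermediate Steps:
P = -10 (P = 8 + 2*(-9) = 8 - 18 = -10)
(1/(-1 - 2) + g)*P = (1/(-1 - 2) + 1)*(-10) = (1/(-3) + 1)*(-10) = (-1/3 + 1)*(-10) = (2/3)*(-10) = -20/3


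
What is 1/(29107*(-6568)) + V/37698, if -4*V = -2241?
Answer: 8925469213/600575558804 ≈ 0.014862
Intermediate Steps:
V = 2241/4 (V = -1/4*(-2241) = 2241/4 ≈ 560.25)
1/(29107*(-6568)) + V/37698 = 1/(29107*(-6568)) + (2241/4)/37698 = (1/29107)*(-1/6568) + (2241/4)*(1/37698) = -1/191174776 + 747/50264 = 8925469213/600575558804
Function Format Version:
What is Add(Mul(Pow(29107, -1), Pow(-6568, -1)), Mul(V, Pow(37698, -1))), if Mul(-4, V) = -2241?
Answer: Rational(8925469213, 600575558804) ≈ 0.014862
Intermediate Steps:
V = Rational(2241, 4) (V = Mul(Rational(-1, 4), -2241) = Rational(2241, 4) ≈ 560.25)
Add(Mul(Pow(29107, -1), Pow(-6568, -1)), Mul(V, Pow(37698, -1))) = Add(Mul(Pow(29107, -1), Pow(-6568, -1)), Mul(Rational(2241, 4), Pow(37698, -1))) = Add(Mul(Rational(1, 29107), Rational(-1, 6568)), Mul(Rational(2241, 4), Rational(1, 37698))) = Add(Rational(-1, 191174776), Rational(747, 50264)) = Rational(8925469213, 600575558804)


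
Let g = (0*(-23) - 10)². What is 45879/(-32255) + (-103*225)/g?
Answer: -30083901/129020 ≈ -233.17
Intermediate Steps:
g = 100 (g = (0 - 10)² = (-10)² = 100)
45879/(-32255) + (-103*225)/g = 45879/(-32255) - 103*225/100 = 45879*(-1/32255) - 23175*1/100 = -45879/32255 - 927/4 = -30083901/129020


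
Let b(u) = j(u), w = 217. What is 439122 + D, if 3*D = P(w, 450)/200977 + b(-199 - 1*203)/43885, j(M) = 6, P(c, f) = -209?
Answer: 11619004290984967/26459626935 ≈ 4.3912e+5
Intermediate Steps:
b(u) = 6
D = -7966103/26459626935 (D = (-209/200977 + 6/43885)/3 = (⅓)*(-7966103/8819875645) = -7966103/26459626935 ≈ -0.00030107)
439122 + D = 439122 - 7966103/26459626935 = 11619004290984967/26459626935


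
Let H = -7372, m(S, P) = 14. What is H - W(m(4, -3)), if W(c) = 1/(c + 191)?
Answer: -1511261/205 ≈ -7372.0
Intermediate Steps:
W(c) = 1/(191 + c)
H - W(m(4, -3)) = -7372 - 1/(191 + 14) = -7372 - 1/205 = -1511261/205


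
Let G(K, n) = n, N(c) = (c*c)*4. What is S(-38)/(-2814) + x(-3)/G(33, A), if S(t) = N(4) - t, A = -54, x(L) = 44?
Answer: -10777/12663 ≈ -0.85106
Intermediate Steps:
N(c) = 4*c**2 (N(c) = c**2*4 = 4*c**2)
S(t) = 64 - t (S(t) = 4*4**2 - t = 4*16 - t = 64 - t)
S(-38)/(-2814) + x(-3)/G(33, A) = (64 - 1*(-38))/(-2814) + 44/(-54) = (64 + 38)*(-1/2814) + 44*(-1/54) = 102*(-1/2814) - 22/27 = -17/469 - 22/27 = -10777/12663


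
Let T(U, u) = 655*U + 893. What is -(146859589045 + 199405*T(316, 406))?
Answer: -188310504610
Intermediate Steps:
T(U, u) = 893 + 655*U
-(146859589045 + 199405*T(316, 406)) = -(147037657710 + 41272846900) = -199405/(1/((893 + 206980) + 736489)) = -199405/(1/(207873 + 736489)) = -199405/(1/944362) = -199405/1/944362 = -199405*944362 = -188310504610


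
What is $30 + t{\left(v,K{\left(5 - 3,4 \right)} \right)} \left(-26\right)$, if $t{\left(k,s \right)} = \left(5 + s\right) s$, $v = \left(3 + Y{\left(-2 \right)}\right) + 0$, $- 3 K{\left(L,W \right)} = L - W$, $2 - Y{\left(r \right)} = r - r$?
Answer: $- \frac{614}{9} \approx -68.222$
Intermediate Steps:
$Y{\left(r \right)} = 2$ ($Y{\left(r \right)} = 2 - \left(r - r\right) = 2 - 0 = 2 + 0 = 2$)
$K{\left(L,W \right)} = - \frac{L}{3} + \frac{W}{3}$ ($K{\left(L,W \right)} = - \frac{L - W}{3} = - \frac{L}{3} + \frac{W}{3}$)
$v = 5$ ($v = \left(3 + 2\right) + 0 = 5 + 0 = 5$)
$t{\left(k,s \right)} = s \left(5 + s\right)$
$30 + t{\left(v,K{\left(5 - 3,4 \right)} \right)} \left(-26\right) = 30 + \left(- \frac{5 - 3}{3} + \frac{1}{3} \cdot 4\right) \left(5 + \left(- \frac{5 - 3}{3} + \frac{1}{3} \cdot 4\right)\right) \left(-26\right) = 30 + \left(- \frac{5 - 3}{3} + \frac{4}{3}\right) \left(5 + \left(- \frac{5 - 3}{3} + \frac{4}{3}\right)\right) \left(-26\right) = 30 + \left(\left(- \frac{1}{3}\right) 2 + \frac{4}{3}\right) \left(5 + \left(\left(- \frac{1}{3}\right) 2 + \frac{4}{3}\right)\right) \left(-26\right) = 30 + \left(- \frac{2}{3} + \frac{4}{3}\right) \left(5 + \left(- \frac{2}{3} + \frac{4}{3}\right)\right) \left(-26\right) = 30 + \frac{2 \left(5 + \frac{2}{3}\right)}{3} \left(-26\right) = 30 + \frac{2}{3} \cdot \frac{17}{3} \left(-26\right) = 30 + \frac{34}{9} \left(-26\right) = 30 - \frac{884}{9} = - \frac{614}{9}$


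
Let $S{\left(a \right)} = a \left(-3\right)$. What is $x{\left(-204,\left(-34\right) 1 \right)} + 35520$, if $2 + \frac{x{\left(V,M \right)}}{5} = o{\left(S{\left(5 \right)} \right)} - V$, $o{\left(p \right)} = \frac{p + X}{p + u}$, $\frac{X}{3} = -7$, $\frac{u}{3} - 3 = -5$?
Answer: $\frac{255770}{7} \approx 36539.0$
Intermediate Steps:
$u = -6$ ($u = 9 + 3 \left(-5\right) = 9 - 15 = -6$)
$X = -21$ ($X = 3 \left(-7\right) = -21$)
$S{\left(a \right)} = - 3 a$
$o{\left(p \right)} = \frac{-21 + p}{-6 + p}$ ($o{\left(p \right)} = \frac{p - 21}{p - 6} = \frac{-21 + p}{-6 + p}$)
$x{\left(V,M \right)} = - \frac{10}{7} - 5 V$ ($x{\left(V,M \right)} = -10 + 5 \left(\frac{-21 - 15}{-6 - 15} - V\right) = -10 + 5 \left(\frac{1}{-21} \left(-36\right) - V\right) = -10 + 5 \left(\left(- \frac{1}{21}\right) \left(-36\right) - V\right) = -10 + 5 \left(\frac{12}{7} - V\right) = -10 - \left(- \frac{60}{7} + 5 V\right) = - \frac{10}{7} - 5 V$)
$x{\left(-204,\left(-34\right) 1 \right)} + 35520 = \left(- \frac{10}{7} - -1020\right) + 35520 = \left(- \frac{10}{7} + 1020\right) + 35520 = \frac{7130}{7} + 35520 = \frac{255770}{7}$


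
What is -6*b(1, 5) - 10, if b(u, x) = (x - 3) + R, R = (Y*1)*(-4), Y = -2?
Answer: -70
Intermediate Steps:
R = 8 (R = -2*1*(-4) = -2*(-4) = 8)
b(u, x) = 5 + x (b(u, x) = (x - 3) + 8 = (-3 + x) + 8 = 5 + x)
-6*b(1, 5) - 10 = -6*(5 + 5) - 10 = -6*10 - 10 = -60 - 10 = -70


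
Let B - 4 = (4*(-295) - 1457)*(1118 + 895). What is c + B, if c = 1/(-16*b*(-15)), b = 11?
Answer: -14013851279/2640 ≈ -5.3083e+6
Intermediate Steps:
B = -5308277 (B = 4 + (4*(-295) - 1457)*(1118 + 895) = 4 + (-1180 - 1457)*2013 = 4 - 2637*2013 = 4 - 5308281 = -5308277)
c = 1/2640 (c = 1/(-16*11*(-15)) = 1/(-176*(-15)) = 1/2640 ≈ 0.00037879)
c + B = 1/2640 - 5308277 = -14013851279/2640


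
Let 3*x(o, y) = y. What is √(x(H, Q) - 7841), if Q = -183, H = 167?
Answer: 3*I*√878 ≈ 88.893*I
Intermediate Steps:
x(o, y) = y/3
√(x(H, Q) - 7841) = √((⅓)*(-183) - 7841) = √(-61 - 7841) = √(-7902) = 3*I*√878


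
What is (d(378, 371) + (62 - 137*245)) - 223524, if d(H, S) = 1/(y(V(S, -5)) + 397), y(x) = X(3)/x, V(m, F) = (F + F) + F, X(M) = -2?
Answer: -1531109824/5957 ≈ -2.5703e+5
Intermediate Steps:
V(m, F) = 3*F (V(m, F) = 2*F + F = 3*F)
y(x) = -2/x
d(H, S) = 15/5957 (d(H, S) = 1/(-2/(3*(-5)) + 397) = 1/(-2/(-15) + 397) = 1/(-2*(-1/15) + 397) = 1/(2/15 + 397) = 1/(5957/15) = 15/5957)
(d(378, 371) + (62 - 137*245)) - 223524 = (15/5957 + (62 - 137*245)) - 223524 = (15/5957 + (62 - 33565)) - 223524 = (15/5957 - 33503) - 223524 = -199577356/5957 - 223524 = -1531109824/5957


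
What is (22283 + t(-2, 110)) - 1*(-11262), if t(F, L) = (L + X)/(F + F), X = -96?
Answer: 67083/2 ≈ 33542.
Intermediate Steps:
t(F, L) = (-96 + L)/(2*F) (t(F, L) = (L - 96)/(F + F) = (-96 + L)/((2*F)) = (-96 + L)*(1/(2*F)) = (-96 + L)/(2*F))
(22283 + t(-2, 110)) - 1*(-11262) = (22283 + (1/2)*(-96 + 110)/(-2)) - 1*(-11262) = (22283 + (1/2)*(-1/2)*14) + 11262 = (22283 - 7/2) + 11262 = 44559/2 + 11262 = 67083/2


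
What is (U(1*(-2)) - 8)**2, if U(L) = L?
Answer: 100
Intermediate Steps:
(U(1*(-2)) - 8)**2 = (1*(-2) - 8)**2 = (-2 - 8)**2 = (-10)**2 = 100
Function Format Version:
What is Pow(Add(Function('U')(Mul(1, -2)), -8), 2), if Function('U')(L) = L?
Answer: 100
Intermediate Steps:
Pow(Add(Function('U')(Mul(1, -2)), -8), 2) = Pow(Add(Mul(1, -2), -8), 2) = Pow(Add(-2, -8), 2) = Pow(-10, 2) = 100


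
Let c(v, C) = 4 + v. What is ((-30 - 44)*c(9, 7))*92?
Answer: -88504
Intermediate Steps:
((-30 - 44)*c(9, 7))*92 = ((-30 - 44)*(4 + 9))*92 = -74*13*92 = -962*92 = -88504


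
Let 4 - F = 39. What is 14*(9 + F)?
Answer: -364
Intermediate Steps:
F = -35 (F = 4 - 1*39 = 4 - 39 = -35)
14*(9 + F) = 14*(9 - 35) = 14*(-26) = -364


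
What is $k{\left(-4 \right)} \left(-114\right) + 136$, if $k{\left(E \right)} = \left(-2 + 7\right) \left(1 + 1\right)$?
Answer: $-1004$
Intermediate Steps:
$k{\left(E \right)} = 10$ ($k{\left(E \right)} = 5 \cdot 2 = 10$)
$k{\left(-4 \right)} \left(-114\right) + 136 = 10 \left(-114\right) + 136 = -1140 + 136 = -1004$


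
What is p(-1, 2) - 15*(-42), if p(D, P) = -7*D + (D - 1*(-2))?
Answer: 638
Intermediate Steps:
p(D, P) = 2 - 6*D (p(D, P) = -7*D + (D + 2) = -7*D + (2 + D) = 2 - 6*D)
p(-1, 2) - 15*(-42) = (2 - 6*(-1)) - 15*(-42) = (2 + 6) + 630 = 8 + 630 = 638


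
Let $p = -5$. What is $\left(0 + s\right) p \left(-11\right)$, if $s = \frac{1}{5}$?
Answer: $11$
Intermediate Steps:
$s = \frac{1}{5} \approx 0.2$
$\left(0 + s\right) p \left(-11\right) = \left(0 + \frac{1}{5}\right) \left(-5\right) \left(-11\right) = \frac{1}{5} \left(-5\right) \left(-11\right) = \left(-1\right) \left(-11\right) = 11$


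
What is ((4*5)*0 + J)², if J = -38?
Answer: 1444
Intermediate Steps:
((4*5)*0 + J)² = ((4*5)*0 - 38)² = (20*0 - 38)² = (0 - 38)² = (-38)² = 1444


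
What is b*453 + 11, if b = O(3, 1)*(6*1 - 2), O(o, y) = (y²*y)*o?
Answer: 5447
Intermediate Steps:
O(o, y) = o*y³ (O(o, y) = y³*o = o*y³)
b = 12 (b = (3*1³)*(6*1 - 2) = (3*1)*(6 - 2) = 3*4 = 12)
b*453 + 11 = 12*453 + 11 = 5436 + 11 = 5447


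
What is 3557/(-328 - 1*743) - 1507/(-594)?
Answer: -5039/6426 ≈ -0.78416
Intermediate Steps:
3557/(-328 - 1*743) - 1507/(-594) = 3557/(-328 - 743) - 1507*(-1/594) = 3557/(-1071) + 137/54 = 3557*(-1/1071) + 137/54 = -3557/1071 + 137/54 = -5039/6426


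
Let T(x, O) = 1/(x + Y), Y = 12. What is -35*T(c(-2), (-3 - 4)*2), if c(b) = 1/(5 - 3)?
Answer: -14/5 ≈ -2.8000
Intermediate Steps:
c(b) = ½ (c(b) = 1/2 = ½)
T(x, O) = 1/(12 + x) (T(x, O) = 1/(x + 12) = 1/(12 + x))
-35*T(c(-2), (-3 - 4)*2) = -35/(12 + ½) = -35/25/2 = -35*2/25 = -14/5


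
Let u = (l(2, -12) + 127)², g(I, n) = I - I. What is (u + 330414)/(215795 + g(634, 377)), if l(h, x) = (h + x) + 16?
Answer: 348103/215795 ≈ 1.6131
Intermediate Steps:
g(I, n) = 0
l(h, x) = 16 + h + x
u = 17689 (u = ((16 + 2 - 12) + 127)² = (6 + 127)² = 133² = 17689)
(u + 330414)/(215795 + g(634, 377)) = (17689 + 330414)/(215795 + 0) = 348103/215795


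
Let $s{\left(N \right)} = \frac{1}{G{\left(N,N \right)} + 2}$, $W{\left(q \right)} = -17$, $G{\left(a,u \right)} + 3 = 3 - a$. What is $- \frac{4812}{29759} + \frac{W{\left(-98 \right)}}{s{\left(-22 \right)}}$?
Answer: $- \frac{12146484}{29759} \approx -408.16$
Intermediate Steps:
$G{\left(a,u \right)} = - a$ ($G{\left(a,u \right)} = -3 - \left(-3 + a\right) = - a$)
$s{\left(N \right)} = \frac{1}{2 - N}$ ($s{\left(N \right)} = \frac{1}{- N + 2} = \frac{1}{2 - N}$)
$- \frac{4812}{29759} + \frac{W{\left(-98 \right)}}{s{\left(-22 \right)}} = - \frac{4812}{29759} - \frac{17}{\left(-1\right) \frac{1}{-2 - 22}} = \left(-4812\right) \frac{1}{29759} - \frac{17}{\left(-1\right) \frac{1}{-24}} = - \frac{4812}{29759} - \frac{17}{\left(-1\right) \left(- \frac{1}{24}\right)} = - \frac{4812}{29759} - 17 \frac{1}{\frac{1}{24}} = - \frac{4812}{29759} - 408 = - \frac{12146484}{29759}$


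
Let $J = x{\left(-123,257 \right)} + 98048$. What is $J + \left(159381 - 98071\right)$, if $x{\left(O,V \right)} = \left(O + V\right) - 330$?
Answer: $159162$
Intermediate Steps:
$x{\left(O,V \right)} = -330 + O + V$
$J = 97852$ ($J = \left(-330 - 123 + 257\right) + 98048 = -196 + 98048 = 97852$)
$J + \left(159381 - 98071\right) = 97852 + \left(159381 - 98071\right) = 97852 + 61310 = 159162$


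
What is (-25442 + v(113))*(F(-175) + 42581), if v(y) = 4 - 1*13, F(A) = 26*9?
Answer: -1089684565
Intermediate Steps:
F(A) = 234
v(y) = -9 (v(y) = 4 - 13 = -9)
(-25442 + v(113))*(F(-175) + 42581) = (-25442 - 9)*(234 + 42581) = -25451*42815 = -1089684565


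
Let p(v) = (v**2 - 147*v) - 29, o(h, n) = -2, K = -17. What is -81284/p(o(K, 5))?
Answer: -81284/269 ≈ -302.17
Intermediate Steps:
p(v) = -29 + v**2 - 147*v
-81284/p(o(K, 5)) = -81284/(-29 + (-2)**2 - 147*(-2)) = -81284/(-29 + 4 + 294) = -81284/269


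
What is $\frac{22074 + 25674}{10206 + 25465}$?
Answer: $\frac{47748}{35671} \approx 1.3386$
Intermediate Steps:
$\frac{22074 + 25674}{10206 + 25465} = \frac{47748}{35671}$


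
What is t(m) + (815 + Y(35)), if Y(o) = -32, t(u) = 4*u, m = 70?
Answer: 1063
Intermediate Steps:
t(m) + (815 + Y(35)) = 4*70 + (815 - 32) = 280 + 783 = 1063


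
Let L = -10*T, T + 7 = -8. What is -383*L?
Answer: -57450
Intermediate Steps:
T = -15 (T = -7 - 8 = -15)
L = 150 (L = -10*(-15) = 150)
-383*L = -383*150 = -57450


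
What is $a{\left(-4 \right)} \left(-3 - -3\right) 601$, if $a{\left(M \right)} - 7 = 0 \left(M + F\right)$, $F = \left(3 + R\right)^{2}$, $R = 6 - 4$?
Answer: $0$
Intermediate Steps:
$R = 2$ ($R = 6 - 4 = 2$)
$F = 25$ ($F = \left(3 + 2\right)^{2} = 5^{2} = 25$)
$a{\left(M \right)} = 7$ ($a{\left(M \right)} = 7 + 0 \left(M + 25\right) = 7 + 0 \left(25 + M\right) = 7 + 0 = 7$)
$a{\left(-4 \right)} \left(-3 - -3\right) 601 = 7 \left(-3 - -3\right) 601 = 7 \left(-3 + 3\right) 601 = 7 \cdot 0 \cdot 601 = 0 \cdot 601 = 0$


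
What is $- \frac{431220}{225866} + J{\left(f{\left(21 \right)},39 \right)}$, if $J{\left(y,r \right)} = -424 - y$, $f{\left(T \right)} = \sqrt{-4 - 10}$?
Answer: $- \frac{48099202}{112933} - i \sqrt{14} \approx -425.91 - 3.7417 i$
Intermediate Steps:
$f{\left(T \right)} = i \sqrt{14}$ ($f{\left(T \right)} = \sqrt{-14} = i \sqrt{14}$)
$- \frac{431220}{225866} + J{\left(f{\left(21 \right)},39 \right)} = - \frac{431220}{225866} - \left(424 + i \sqrt{14}\right) = \left(-431220\right) \frac{1}{225866} - \left(424 + i \sqrt{14}\right) = - \frac{215610}{112933} - \left(424 + i \sqrt{14}\right) = - \frac{48099202}{112933} - i \sqrt{14}$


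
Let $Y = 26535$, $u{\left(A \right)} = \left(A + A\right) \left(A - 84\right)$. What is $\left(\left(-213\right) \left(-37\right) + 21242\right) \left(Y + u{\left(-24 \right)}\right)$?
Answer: $923752437$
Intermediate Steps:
$u{\left(A \right)} = 2 A \left(-84 + A\right)$
$\left(\left(-213\right) \left(-37\right) + 21242\right) \left(Y + u{\left(-24 \right)}\right) = \left(\left(-213\right) \left(-37\right) + 21242\right) \left(26535 + 2 \left(-24\right) \left(-84 - 24\right)\right) = \left(7881 + 21242\right) \left(26535 + 2 \left(-24\right) \left(-108\right)\right) = 29123 \left(26535 + 5184\right) = 29123 \cdot 31719 = 923752437$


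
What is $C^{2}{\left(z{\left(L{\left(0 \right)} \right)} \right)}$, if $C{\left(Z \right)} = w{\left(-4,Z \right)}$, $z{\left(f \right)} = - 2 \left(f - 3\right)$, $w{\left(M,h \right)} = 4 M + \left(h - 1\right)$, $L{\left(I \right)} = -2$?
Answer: $49$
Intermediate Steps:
$w{\left(M,h \right)} = -1 + h + 4 M$ ($w{\left(M,h \right)} = 4 M + \left(-1 + h\right) = -1 + h + 4 M$)
$z{\left(f \right)} = 6 - 2 f$ ($z{\left(f \right)} = - 2 \left(-3 + f\right) = 6 - 2 f$)
$C{\left(Z \right)} = -17 + Z$ ($C{\left(Z \right)} = -1 + Z + 4 \left(-4\right) = -1 + Z - 16 = -17 + Z$)
$C^{2}{\left(z{\left(L{\left(0 \right)} \right)} \right)} = \left(-17 + \left(6 - -4\right)\right)^{2} = \left(-17 + \left(6 + 4\right)\right)^{2} = \left(-17 + 10\right)^{2} = \left(-7\right)^{2} = 49$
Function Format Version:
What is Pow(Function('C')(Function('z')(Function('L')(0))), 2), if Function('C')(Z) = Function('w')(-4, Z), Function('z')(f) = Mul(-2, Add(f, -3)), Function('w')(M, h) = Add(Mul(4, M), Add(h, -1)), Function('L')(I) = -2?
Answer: 49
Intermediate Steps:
Function('w')(M, h) = Add(-1, h, Mul(4, M)) (Function('w')(M, h) = Add(Mul(4, M), Add(-1, h)) = Add(-1, h, Mul(4, M)))
Function('z')(f) = Add(6, Mul(-2, f)) (Function('z')(f) = Mul(-2, Add(-3, f)) = Add(6, Mul(-2, f)))
Function('C')(Z) = Add(-17, Z) (Function('C')(Z) = Add(-1, Z, Mul(4, -4)) = Add(-1, Z, -16) = Add(-17, Z))
Pow(Function('C')(Function('z')(Function('L')(0))), 2) = Pow(Add(-17, Add(6, Mul(-2, -2))), 2) = Pow(Add(-17, Add(6, 4)), 2) = Pow(Add(-17, 10), 2) = Pow(-7, 2) = 49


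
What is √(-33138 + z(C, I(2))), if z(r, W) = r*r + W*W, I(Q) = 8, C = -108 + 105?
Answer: I*√33065 ≈ 181.84*I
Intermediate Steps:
C = -3
z(r, W) = W² + r² (z(r, W) = r² + W² = W² + r²)
√(-33138 + z(C, I(2))) = √(-33138 + (8² + (-3)²)) = √(-33138 + (64 + 9)) = √(-33138 + 73) = √(-33065) = I*√33065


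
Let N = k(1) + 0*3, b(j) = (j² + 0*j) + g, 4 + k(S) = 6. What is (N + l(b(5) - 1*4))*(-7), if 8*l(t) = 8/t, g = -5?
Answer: -231/16 ≈ -14.438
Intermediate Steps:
k(S) = 2 (k(S) = -4 + 6 = 2)
b(j) = -5 + j² (b(j) = (j² + 0*j) - 5 = (j² + 0) - 5 = j² - 5 = -5 + j²)
l(t) = 1/t (l(t) = (8/t)/8 = 1/t)
N = 2 (N = 2 + 0*3 = 2 + 0 = 2)
(N + l(b(5) - 1*4))*(-7) = (2 + 1/((-5 + 5²) - 1*4))*(-7) = (2 + 1/((-5 + 25) - 4))*(-7) = (2 + 1/(20 - 4))*(-7) = (2 + 1/16)*(-7) = (33/16)*(-7) = -231/16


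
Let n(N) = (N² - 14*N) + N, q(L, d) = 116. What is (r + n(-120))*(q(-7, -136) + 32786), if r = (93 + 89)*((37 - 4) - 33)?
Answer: 525115920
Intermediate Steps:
n(N) = N² - 13*N
r = 0 (r = 182*(33 - 33) = 182*0 = 0)
(r + n(-120))*(q(-7, -136) + 32786) = (0 - 120*(-13 - 120))*(116 + 32786) = (0 - 120*(-133))*32902 = (0 + 15960)*32902 = 15960*32902 = 525115920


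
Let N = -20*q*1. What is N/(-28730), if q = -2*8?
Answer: -32/2873 ≈ -0.011138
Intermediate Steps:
q = -16
N = 320 (N = -20*(-16)*1 = 320*1 = 320)
N/(-28730) = 320/(-28730) = 320*(-1/28730) = -32/2873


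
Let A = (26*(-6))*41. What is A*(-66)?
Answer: 422136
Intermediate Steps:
A = -6396 (A = -156*41 = -6396)
A*(-66) = -6396*(-66) = 422136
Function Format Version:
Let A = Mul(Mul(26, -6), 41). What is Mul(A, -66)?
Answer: 422136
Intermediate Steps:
A = -6396 (A = Mul(-156, 41) = -6396)
Mul(A, -66) = Mul(-6396, -66) = 422136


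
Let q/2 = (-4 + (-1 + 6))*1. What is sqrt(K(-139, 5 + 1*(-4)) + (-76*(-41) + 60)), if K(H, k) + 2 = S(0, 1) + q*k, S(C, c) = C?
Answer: 2*sqrt(794) ≈ 56.356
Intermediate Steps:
q = 2 (q = 2*((-4 + (-1 + 6))*1) = 2*((-4 + 5)*1) = 2*(1*1) = 2*1 = 2)
K(H, k) = -2 + 2*k (K(H, k) = -2 + (0 + 2*k) = -2 + 2*k)
sqrt(K(-139, 5 + 1*(-4)) + (-76*(-41) + 60)) = sqrt((-2 + 2*(5 + 1*(-4))) + (-76*(-41) + 60)) = sqrt((-2 + 2*(5 - 4)) + (3116 + 60)) = sqrt((-2 + 2*1) + 3176) = sqrt((-2 + 2) + 3176) = sqrt(0 + 3176) = sqrt(3176) = 2*sqrt(794)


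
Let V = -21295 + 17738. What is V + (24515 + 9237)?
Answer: 30195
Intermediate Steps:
V = -3557
V + (24515 + 9237) = -3557 + (24515 + 9237) = -3557 + 33752 = 30195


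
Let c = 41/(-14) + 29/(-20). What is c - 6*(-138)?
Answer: 115307/140 ≈ 823.62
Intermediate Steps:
c = -613/140 (c = 41*(-1/14) + 29*(-1/20) = -41/14 - 29/20 = -613/140 ≈ -4.3786)
c - 6*(-138) = -613/140 - 6*(-138) = -613/140 + 828 = 115307/140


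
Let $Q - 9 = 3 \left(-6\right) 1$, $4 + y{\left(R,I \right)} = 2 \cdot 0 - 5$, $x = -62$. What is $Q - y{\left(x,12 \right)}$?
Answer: $0$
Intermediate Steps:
$y{\left(R,I \right)} = -9$ ($y{\left(R,I \right)} = -4 + \left(2 \cdot 0 - 5\right) = -4 + \left(0 - 5\right) = -4 - 5 = -9$)
$Q = -9$ ($Q = 9 + 3 \left(-6\right) 1 = 9 - 18 = -9$)
$Q - y{\left(x,12 \right)} = -9 - -9 = -9 + 9 = 0$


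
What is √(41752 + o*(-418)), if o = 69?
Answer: √12910 ≈ 113.62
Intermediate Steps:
√(41752 + o*(-418)) = √(41752 + 69*(-418)) = √(41752 - 28842) = √12910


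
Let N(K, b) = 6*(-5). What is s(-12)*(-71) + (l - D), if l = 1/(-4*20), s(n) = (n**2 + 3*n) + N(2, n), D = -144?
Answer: -431521/80 ≈ -5394.0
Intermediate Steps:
N(K, b) = -30
s(n) = -30 + n**2 + 3*n (s(n) = (n**2 + 3*n) - 30 = -30 + n**2 + 3*n)
l = -1/80 (l = 1/(-80) = -1/80 ≈ -0.012500)
s(-12)*(-71) + (l - D) = (-30 + (-12)**2 + 3*(-12))*(-71) + (-1/80 - 1*(-144)) = (-30 + 144 - 36)*(-71) + (-1/80 + 144) = 78*(-71) + 11519/80 = -5538 + 11519/80 = -431521/80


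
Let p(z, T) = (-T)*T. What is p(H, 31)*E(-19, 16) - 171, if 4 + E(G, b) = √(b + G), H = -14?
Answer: 3673 - 961*I*√3 ≈ 3673.0 - 1664.5*I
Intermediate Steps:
p(z, T) = -T²
E(G, b) = -4 + √(G + b) (E(G, b) = -4 + √(b + G) = -4 + √(G + b))
p(H, 31)*E(-19, 16) - 171 = (-1*31²)*(-4 + √(-19 + 16)) - 171 = (-1*961)*(-4 + √(-3)) - 171 = -961*(-4 + I*√3) - 171 = (3844 - 961*I*√3) - 171 = 3673 - 961*I*√3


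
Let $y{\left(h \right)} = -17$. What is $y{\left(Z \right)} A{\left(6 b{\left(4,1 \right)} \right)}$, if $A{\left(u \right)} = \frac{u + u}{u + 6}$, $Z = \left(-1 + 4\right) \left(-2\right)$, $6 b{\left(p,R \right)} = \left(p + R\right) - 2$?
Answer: $- \frac{34}{3} \approx -11.333$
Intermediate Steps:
$b{\left(p,R \right)} = - \frac{1}{3} + \frac{R}{6} + \frac{p}{6}$ ($b{\left(p,R \right)} = \frac{\left(p + R\right) - 2}{6} = \frac{\left(R + p\right) - 2}{6} = \frac{-2 + R + p}{6} = - \frac{1}{3} + \frac{R}{6} + \frac{p}{6}$)
$Z = -6$ ($Z = 3 \left(-2\right) = -6$)
$A{\left(u \right)} = \frac{2 u}{6 + u}$
$y{\left(Z \right)} A{\left(6 b{\left(4,1 \right)} \right)} = - 17 \frac{2 \cdot 6 \left(- \frac{1}{3} + \frac{1}{6} \cdot 1 + \frac{1}{6} \cdot 4\right)}{6 + 6 \left(- \frac{1}{3} + \frac{1}{6} \cdot 1 + \frac{1}{6} \cdot 4\right)} = - 17 \frac{2 \cdot 6 \left(- \frac{1}{3} + \frac{1}{6} + \frac{2}{3}\right)}{6 + 6 \left(- \frac{1}{3} + \frac{1}{6} + \frac{2}{3}\right)} = - 17 \frac{2 \cdot 6 \cdot \frac{1}{2}}{6 + 6 \cdot \frac{1}{2}} = - 17 \cdot 2 \cdot 3 \frac{1}{6 + 3} = - 17 \cdot 2 \cdot 3 \cdot \frac{1}{9} = \left(-17\right) \frac{2}{3} = - \frac{34}{3}$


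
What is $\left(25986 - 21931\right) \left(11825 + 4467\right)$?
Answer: $66064060$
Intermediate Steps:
$\left(25986 - 21931\right) \left(11825 + 4467\right) = 4055 \cdot 16292 = 66064060$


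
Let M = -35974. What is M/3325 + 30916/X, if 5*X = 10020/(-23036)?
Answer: -592018459274/1665825 ≈ -3.5539e+5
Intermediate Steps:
X = -501/5759 (X = (10020/(-23036))/5 = (10020*(-1/23036))/5 = (1/5)*(-2505/5759) = -501/5759 ≈ -0.086994)
M/3325 + 30916/X = -35974/3325 + 30916/(-501/5759) = -35974*1/3325 + 30916*(-5759/501) = -35974/3325 - 178045244/501 = -592018459274/1665825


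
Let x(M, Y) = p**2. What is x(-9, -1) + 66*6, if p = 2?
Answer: 400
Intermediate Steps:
x(M, Y) = 4 (x(M, Y) = 2**2 = 4)
x(-9, -1) + 66*6 = 4 + 66*6 = 4 + 396 = 400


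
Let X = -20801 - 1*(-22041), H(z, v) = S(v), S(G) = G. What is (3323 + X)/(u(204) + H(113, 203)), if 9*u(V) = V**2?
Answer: 1521/1609 ≈ 0.94531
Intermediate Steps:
H(z, v) = v
X = 1240 (X = -20801 + 22041 = 1240)
u(V) = V**2/9
(3323 + X)/(u(204) + H(113, 203)) = (3323 + 1240)/((1/9)*204**2 + 203) = 4563/((1/9)*41616 + 203) = 4563/(4624 + 203) = 4563/4827 = 4563*(1/4827) = 1521/1609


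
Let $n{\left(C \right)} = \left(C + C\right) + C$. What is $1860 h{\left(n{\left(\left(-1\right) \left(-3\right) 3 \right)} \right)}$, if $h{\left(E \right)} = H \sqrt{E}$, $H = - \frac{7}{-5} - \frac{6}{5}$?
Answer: $1116 \sqrt{3} \approx 1933.0$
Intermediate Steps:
$H = \frac{1}{5}$ ($H = \left(-7\right) \left(- \frac{1}{5}\right) - \frac{6}{5} = \frac{7}{5} - \frac{6}{5} = \frac{1}{5} \approx 0.2$)
$n{\left(C \right)} = 3 C$ ($n{\left(C \right)} = 2 C + C = 3 C$)
$h{\left(E \right)} = \frac{\sqrt{E}}{5}$
$1860 h{\left(n{\left(\left(-1\right) \left(-3\right) 3 \right)} \right)} = 1860 \frac{\sqrt{3 \left(-1\right) \left(-3\right) 3}}{5} = 1860 \frac{\sqrt{3 \cdot 3 \cdot 3}}{5} = 1860 \frac{\sqrt{3 \cdot 9}}{5} = 1860 \frac{\sqrt{27}}{5} = 1860 \frac{3 \sqrt{3}}{5} = 1116 \sqrt{3}$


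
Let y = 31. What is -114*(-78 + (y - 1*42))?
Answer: 10146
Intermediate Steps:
-114*(-78 + (y - 1*42)) = -114*(-78 + (31 - 1*42)) = -114*(-78 + (31 - 42)) = -114*(-78 - 11) = -114*(-89) = 10146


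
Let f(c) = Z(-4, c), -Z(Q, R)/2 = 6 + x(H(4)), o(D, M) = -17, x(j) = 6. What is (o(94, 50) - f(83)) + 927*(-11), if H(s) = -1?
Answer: -10190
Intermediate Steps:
Z(Q, R) = -24 (Z(Q, R) = -2*(6 + 6) = -2*12 = -24)
f(c) = -24
(o(94, 50) - f(83)) + 927*(-11) = (-17 - 1*(-24)) + 927*(-11) = (-17 + 24) - 10197 = 7 - 10197 = -10190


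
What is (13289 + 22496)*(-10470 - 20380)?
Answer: -1103967250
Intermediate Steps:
(13289 + 22496)*(-10470 - 20380) = 35785*(-30850) = -1103967250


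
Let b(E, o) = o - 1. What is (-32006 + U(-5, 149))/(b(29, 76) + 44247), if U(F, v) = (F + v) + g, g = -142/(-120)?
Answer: -1911649/2659320 ≈ -0.71885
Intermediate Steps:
g = 71/60 (g = -142*(-1/120) = 71/60 ≈ 1.1833)
U(F, v) = 71/60 + F + v (U(F, v) = (F + v) + 71/60 = 71/60 + F + v)
b(E, o) = -1 + o
(-32006 + U(-5, 149))/(b(29, 76) + 44247) = (-32006 + (71/60 - 5 + 149))/((-1 + 76) + 44247) = (-32006 + 8711/60)/(75 + 44247) = -1911649/60/44322 = -1911649/60*1/44322 = -1911649/2659320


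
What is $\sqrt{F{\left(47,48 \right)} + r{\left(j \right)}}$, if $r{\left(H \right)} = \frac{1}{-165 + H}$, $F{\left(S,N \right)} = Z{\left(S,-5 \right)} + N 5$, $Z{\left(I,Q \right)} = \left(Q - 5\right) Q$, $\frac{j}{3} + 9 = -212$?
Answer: $\frac{\sqrt{5522737}}{138} \approx 17.029$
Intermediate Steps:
$j = -663$ ($j = -27 + 3 \left(-212\right) = -27 - 636 = -663$)
$Z{\left(I,Q \right)} = Q \left(-5 + Q\right)$ ($Z{\left(I,Q \right)} = \left(Q - 5\right) Q = \left(-5 + Q\right) Q = Q \left(-5 + Q\right)$)
$F{\left(S,N \right)} = 50 + 5 N$ ($F{\left(S,N \right)} = - 5 \left(-5 - 5\right) + N 5 = \left(-5\right) \left(-10\right) + 5 N = 50 + 5 N$)
$\sqrt{F{\left(47,48 \right)} + r{\left(j \right)}} = \sqrt{\left(50 + 5 \cdot 48\right) + \frac{1}{-165 - 663}} = \sqrt{\left(50 + 240\right) + \frac{1}{-828}} = \sqrt{290 - \frac{1}{828}} = \sqrt{\frac{240119}{828}} = \frac{\sqrt{5522737}}{138}$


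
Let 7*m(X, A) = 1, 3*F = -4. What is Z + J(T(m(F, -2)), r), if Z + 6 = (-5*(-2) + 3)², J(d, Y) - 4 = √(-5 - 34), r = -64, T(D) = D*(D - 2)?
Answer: 167 + I*√39 ≈ 167.0 + 6.245*I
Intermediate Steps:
F = -4/3 (F = (⅓)*(-4) = -4/3 ≈ -1.3333)
m(X, A) = ⅐ (m(X, A) = (⅐)*1 = ⅐)
T(D) = D*(-2 + D)
J(d, Y) = 4 + I*√39 (J(d, Y) = 4 + √(-5 - 34) = 4 + √(-39) = 4 + I*√39)
Z = 163 (Z = -6 + (-5*(-2) + 3)² = -6 + (10 + 3)² = -6 + 13² = -6 + 169 = 163)
Z + J(T(m(F, -2)), r) = 163 + (4 + I*√39) = 167 + I*√39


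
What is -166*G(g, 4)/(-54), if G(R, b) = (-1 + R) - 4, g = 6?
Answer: 83/27 ≈ 3.0741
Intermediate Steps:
G(R, b) = -5 + R
-166*G(g, 4)/(-54) = -166*(-5 + 6)/(-54) = -166*(-1)/54 = -166*(-1/54) = 83/27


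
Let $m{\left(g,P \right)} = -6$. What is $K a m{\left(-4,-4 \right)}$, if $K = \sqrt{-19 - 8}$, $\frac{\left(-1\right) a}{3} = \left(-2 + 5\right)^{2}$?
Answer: $486 i \sqrt{3} \approx 841.78 i$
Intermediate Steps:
$a = -27$ ($a = - 3 \left(-2 + 5\right)^{2} = - 3 \cdot 3^{2} = \left(-3\right) 9 = -27$)
$K = 3 i \sqrt{3}$ ($K = \sqrt{-27} = 3 i \sqrt{3} \approx 5.1962 i$)
$K a m{\left(-4,-4 \right)} = 3 i \sqrt{3} \left(-27\right) \left(-6\right) = - 81 i \sqrt{3} \left(-6\right) = 486 i \sqrt{3}$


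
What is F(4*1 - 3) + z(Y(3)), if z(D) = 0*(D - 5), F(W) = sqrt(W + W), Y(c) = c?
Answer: sqrt(2) ≈ 1.4142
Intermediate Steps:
F(W) = sqrt(2)*sqrt(W) (F(W) = sqrt(2*W) = sqrt(2)*sqrt(W))
z(D) = 0 (z(D) = 0*(-5 + D) = 0)
F(4*1 - 3) + z(Y(3)) = sqrt(2)*sqrt(4*1 - 3) + 0 = sqrt(2)*sqrt(4 - 3) + 0 = sqrt(2)*sqrt(1) + 0 = sqrt(2)*1 + 0 = sqrt(2) + 0 = sqrt(2)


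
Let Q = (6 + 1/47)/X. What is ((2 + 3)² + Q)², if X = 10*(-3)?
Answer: 1222691089/1988100 ≈ 615.00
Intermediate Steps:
X = -30
Q = -283/1410 (Q = (6 + 1/47)/(-30) = (6 + 1/47)*(-1/30) = (283/47)*(-1/30) = -283/1410 ≈ -0.20071)
((2 + 3)² + Q)² = ((2 + 3)² - 283/1410)² = (5² - 283/1410)² = (25 - 283/1410)² = (34967/1410)² = 1222691089/1988100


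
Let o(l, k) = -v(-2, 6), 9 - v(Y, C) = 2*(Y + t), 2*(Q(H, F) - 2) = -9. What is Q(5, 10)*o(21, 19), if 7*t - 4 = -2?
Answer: 435/14 ≈ 31.071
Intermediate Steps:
t = 2/7 (t = 4/7 + (⅐)*(-2) = 4/7 - 2/7 = 2/7 ≈ 0.28571)
Q(H, F) = -5/2 (Q(H, F) = 2 + (½)*(-9) = 2 - 9/2 = -5/2)
v(Y, C) = 59/7 - 2*Y (v(Y, C) = 9 - 2*(Y + 2/7) = 9 - 2*(2/7 + Y) = 9 - (4/7 + 2*Y) = 9 + (-4/7 - 2*Y) = 59/7 - 2*Y)
o(l, k) = -87/7 (o(l, k) = -(59/7 - 2*(-2)) = -(59/7 + 4) = -1*87/7 = -87/7)
Q(5, 10)*o(21, 19) = -5/2*(-87/7) = 435/14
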